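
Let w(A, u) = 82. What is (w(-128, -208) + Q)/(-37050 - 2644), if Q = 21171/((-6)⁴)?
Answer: -42481/17147808 ≈ -0.0024773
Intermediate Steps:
Q = 7057/432 (Q = 21171/1296 = 21171*(1/1296) = 7057/432 ≈ 16.336)
(w(-128, -208) + Q)/(-37050 - 2644) = (82 + 7057/432)/(-37050 - 2644) = (42481/432)/(-39694) = (42481/432)*(-1/39694) = -42481/17147808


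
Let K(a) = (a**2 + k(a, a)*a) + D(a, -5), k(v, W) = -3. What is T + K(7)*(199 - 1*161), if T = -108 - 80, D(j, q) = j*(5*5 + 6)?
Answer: 9122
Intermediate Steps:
D(j, q) = 31*j (D(j, q) = j*(25 + 6) = j*31 = 31*j)
K(a) = a**2 + 28*a (K(a) = (a**2 - 3*a) + 31*a = a**2 + 28*a)
T = -188
T + K(7)*(199 - 1*161) = -188 + (7*(28 + 7))*(199 - 1*161) = -188 + (7*35)*(199 - 161) = -188 + 245*38 = -188 + 9310 = 9122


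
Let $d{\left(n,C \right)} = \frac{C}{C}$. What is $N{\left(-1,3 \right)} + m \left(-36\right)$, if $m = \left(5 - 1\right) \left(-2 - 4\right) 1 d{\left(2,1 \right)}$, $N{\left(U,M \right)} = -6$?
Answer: $858$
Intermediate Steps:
$d{\left(n,C \right)} = 1$
$m = -24$ ($m = \left(5 - 1\right) \left(-2 - 4\right) 1 \cdot 1 = 4 \left(-6\right) 1 \cdot 1 = \left(-24\right) 1 \cdot 1 = \left(-24\right) 1 = -24$)
$N{\left(-1,3 \right)} + m \left(-36\right) = -6 - -864 = -6 + 864 = 858$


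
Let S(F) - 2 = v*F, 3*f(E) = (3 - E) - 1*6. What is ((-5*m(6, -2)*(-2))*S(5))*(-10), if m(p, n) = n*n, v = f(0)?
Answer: 1200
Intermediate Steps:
f(E) = -1 - E/3 (f(E) = ((3 - E) - 1*6)/3 = ((3 - E) - 6)/3 = (-3 - E)/3 = -1 - E/3)
v = -1 (v = -1 - ⅓*0 = -1 + 0 = -1)
m(p, n) = n²
S(F) = 2 - F
((-5*m(6, -2)*(-2))*S(5))*(-10) = ((-5*(-2)²*(-2))*(2 - 1*5))*(-10) = ((-5*4*(-2))*(2 - 5))*(-10) = (-20*(-2)*(-3))*(-10) = (40*(-3))*(-10) = -120*(-10) = 1200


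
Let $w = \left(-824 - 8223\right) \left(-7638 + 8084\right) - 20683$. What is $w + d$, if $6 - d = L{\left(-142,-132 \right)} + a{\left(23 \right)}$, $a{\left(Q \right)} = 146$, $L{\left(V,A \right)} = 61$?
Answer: $-4055846$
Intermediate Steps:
$d = -201$ ($d = 6 - \left(61 + 146\right) = 6 - 207 = -201$)
$w = -4055645$ ($w = \left(-9047\right) 446 - 20683 = -4034962 - 20683 = -4055645$)
$w + d = -4055645 - 201 = -4055846$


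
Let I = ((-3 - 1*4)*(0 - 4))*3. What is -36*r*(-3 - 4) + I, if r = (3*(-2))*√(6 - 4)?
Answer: 84 - 1512*√2 ≈ -2054.3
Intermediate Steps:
r = -6*√2 ≈ -8.4853
I = 84 (I = ((-3 - 4)*(-4))*3 = -7*(-4)*3 = 28*3 = 84)
-36*r*(-3 - 4) + I = -36*(-6*√2)*(-3 - 4) + 84 = -36*(-6*√2)*(-7) + 84 = -1512*√2 + 84 = 84 - 1512*√2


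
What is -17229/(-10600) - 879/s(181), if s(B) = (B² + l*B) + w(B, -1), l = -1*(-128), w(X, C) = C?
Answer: 14910408/9263075 ≈ 1.6097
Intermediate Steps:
l = 128
s(B) = -1 + B² + 128*B (s(B) = (B² + 128*B) - 1 = -1 + B² + 128*B)
-17229/(-10600) - 879/s(181) = -17229/(-10600) - 879/(-1 + 181² + 128*181) = -17229*(-1/10600) - 879/(-1 + 32761 + 23168) = 17229/10600 - 879/55928 = 14910408/9263075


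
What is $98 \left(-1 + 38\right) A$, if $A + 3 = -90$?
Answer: $-337218$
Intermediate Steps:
$A = -93$ ($A = -3 - 90 = -93$)
$98 \left(-1 + 38\right) A = 98 \left(-1 + 38\right) \left(-93\right) = 98 \cdot 37 \left(-93\right) = 3626 \left(-93\right) = -337218$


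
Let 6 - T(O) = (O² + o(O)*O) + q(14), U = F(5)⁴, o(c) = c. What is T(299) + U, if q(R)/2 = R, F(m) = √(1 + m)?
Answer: -178788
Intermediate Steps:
U = 36 (U = (√(1 + 5))⁴ = (√6)⁴ = 36)
q(R) = 2*R
T(O) = -22 - 2*O² (T(O) = 6 - ((O² + O*O) + 2*14) = 6 - ((O² + O²) + 28) = 6 - (2*O² + 28) = 6 - (28 + 2*O²) = 6 + (-28 - 2*O²) = -22 - 2*O²)
T(299) + U = (-22 - 2*299²) + 36 = (-22 - 2*89401) + 36 = (-22 - 178802) + 36 = -178824 + 36 = -178788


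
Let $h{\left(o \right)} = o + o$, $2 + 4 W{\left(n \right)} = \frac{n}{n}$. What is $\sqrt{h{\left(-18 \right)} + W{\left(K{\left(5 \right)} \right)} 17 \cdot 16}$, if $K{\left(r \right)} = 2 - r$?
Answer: $2 i \sqrt{26} \approx 10.198 i$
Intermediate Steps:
$W{\left(n \right)} = - \frac{1}{4}$ ($W{\left(n \right)} = - \frac{1}{2} + \frac{n \frac{1}{n}}{4} = - \frac{1}{2} + \frac{1}{4} \cdot 1 = - \frac{1}{2} + \frac{1}{4} = - \frac{1}{4}$)
$h{\left(o \right)} = 2 o$
$\sqrt{h{\left(-18 \right)} + W{\left(K{\left(5 \right)} \right)} 17 \cdot 16} = \sqrt{2 \left(-18\right) + \left(- \frac{1}{4}\right) 17 \cdot 16} = \sqrt{-36 - 68} = \sqrt{-104} = 2 i \sqrt{26}$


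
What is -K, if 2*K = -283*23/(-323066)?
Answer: -6509/646132 ≈ -0.010074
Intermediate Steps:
K = 6509/646132 (K = (-283*23/(-323066))/2 = (-6509*(-1/323066))/2 = (½)*(6509/323066) = 6509/646132 ≈ 0.010074)
-K = -1*6509/646132 = -6509/646132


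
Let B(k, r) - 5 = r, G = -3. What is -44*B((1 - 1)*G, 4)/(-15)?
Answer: 132/5 ≈ 26.400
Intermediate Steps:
B(k, r) = 5 + r
-44*B((1 - 1)*G, 4)/(-15) = -44*(5 + 4)/(-15) = -44*9*(-1/15) = -396*(-1/15) = 132/5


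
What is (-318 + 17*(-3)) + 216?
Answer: -153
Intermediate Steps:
(-318 + 17*(-3)) + 216 = (-318 - 51) + 216 = -369 + 216 = -153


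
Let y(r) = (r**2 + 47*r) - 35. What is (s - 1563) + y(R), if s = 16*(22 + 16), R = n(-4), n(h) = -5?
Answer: -1200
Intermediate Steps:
R = -5
s = 608 (s = 16*38 = 608)
y(r) = -35 + r**2 + 47*r
(s - 1563) + y(R) = (608 - 1563) + (-35 + (-5)**2 + 47*(-5)) = -955 + (-35 + 25 - 235) = -955 - 245 = -1200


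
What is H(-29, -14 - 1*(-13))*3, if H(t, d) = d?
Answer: -3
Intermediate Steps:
H(-29, -14 - 1*(-13))*3 = (-14 - 1*(-13))*3 = (-14 + 13)*3 = -1*3 = -3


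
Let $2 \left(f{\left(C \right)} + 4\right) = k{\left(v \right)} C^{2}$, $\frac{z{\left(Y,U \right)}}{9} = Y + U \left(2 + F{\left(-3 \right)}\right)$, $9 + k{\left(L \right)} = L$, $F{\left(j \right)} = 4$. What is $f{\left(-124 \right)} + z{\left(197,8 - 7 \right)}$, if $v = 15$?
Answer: $47951$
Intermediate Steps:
$k{\left(L \right)} = -9 + L$
$z{\left(Y,U \right)} = 9 Y + 54 U$ ($z{\left(Y,U \right)} = 9 \left(Y + U \left(2 + 4\right)\right) = 9 \left(Y + U 6\right) = 9 \left(Y + 6 U\right) = 9 Y + 54 U$)
$f{\left(C \right)} = -4 + 3 C^{2}$ ($f{\left(C \right)} = -4 + \frac{\left(-9 + 15\right) C^{2}}{2} = -4 + \frac{6 C^{2}}{2} = -4 + 3 C^{2}$)
$f{\left(-124 \right)} + z{\left(197,8 - 7 \right)} = \left(-4 + 3 \left(-124\right)^{2}\right) + \left(9 \cdot 197 + 54 \left(8 - 7\right)\right) = \left(-4 + 3 \cdot 15376\right) + \left(1773 + 54 \left(8 - 7\right)\right) = \left(-4 + 46128\right) + \left(1773 + 54 \cdot 1\right) = 46124 + \left(1773 + 54\right) = 46124 + 1827 = 47951$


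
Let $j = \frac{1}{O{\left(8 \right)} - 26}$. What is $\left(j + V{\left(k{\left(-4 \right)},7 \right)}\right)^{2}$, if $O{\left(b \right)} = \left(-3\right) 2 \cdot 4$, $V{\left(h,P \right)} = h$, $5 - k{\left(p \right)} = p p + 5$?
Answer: $\frac{641601}{2500} \approx 256.64$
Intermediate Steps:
$k{\left(p \right)} = - p^{2}$ ($k{\left(p \right)} = 5 - \left(p p + 5\right) = 5 - \left(p^{2} + 5\right) = 5 - \left(5 + p^{2}\right) = - p^{2}$)
$O{\left(b \right)} = -24$ ($O{\left(b \right)} = \left(-6\right) 4 = -24$)
$j = - \frac{1}{50}$ ($j = \frac{1}{-24 - 26} = \frac{1}{-50} = - \frac{1}{50} \approx -0.02$)
$\left(j + V{\left(k{\left(-4 \right)},7 \right)}\right)^{2} = \left(- \frac{1}{50} - \left(-4\right)^{2}\right)^{2} = \left(- \frac{1}{50} - 16\right)^{2} = \left(- \frac{801}{50}\right)^{2} = \frac{641601}{2500}$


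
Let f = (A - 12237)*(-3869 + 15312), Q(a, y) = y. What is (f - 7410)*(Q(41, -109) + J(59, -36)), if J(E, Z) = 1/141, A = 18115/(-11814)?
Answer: 12713835115386556/832887 ≈ 1.5265e+10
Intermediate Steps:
A = -18115/11814 (A = 18115*(-1/11814) = -18115/11814 ≈ -1.5333)
f = -1654497975619/11814 (f = (-18115/11814 - 12237)*(-3869 + 15312) = -144586033/11814*11443 = -1654497975619/11814 ≈ -1.4005e+8)
J(E, Z) = 1/141
(f - 7410)*(Q(41, -109) + J(59, -36)) = (-1654497975619/11814 - 7410)*(-109 + 1/141) = -1654585517359/11814*(-15368/141) = 12713835115386556/832887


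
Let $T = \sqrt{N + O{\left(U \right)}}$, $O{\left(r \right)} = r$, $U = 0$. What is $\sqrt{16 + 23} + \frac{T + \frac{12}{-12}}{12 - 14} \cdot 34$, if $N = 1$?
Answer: $\sqrt{39} \approx 6.245$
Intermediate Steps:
$T = 1$ ($T = \sqrt{1 + 0} = \sqrt{1} = 1$)
$\sqrt{16 + 23} + \frac{T + \frac{12}{-12}}{12 - 14} \cdot 34 = \sqrt{16 + 23} + \frac{1 + \frac{12}{-12}}{12 - 14} \cdot 34 = \sqrt{39} + \frac{1 + 12 \left(- \frac{1}{12}\right)}{-2} \cdot 34 = \sqrt{39} + \left(1 - 1\right) \left(- \frac{1}{2}\right) 34 = \sqrt{39} + 0 \left(- \frac{1}{2}\right) 34 = \sqrt{39} + 0 \cdot 34 = \sqrt{39} + 0 = \sqrt{39}$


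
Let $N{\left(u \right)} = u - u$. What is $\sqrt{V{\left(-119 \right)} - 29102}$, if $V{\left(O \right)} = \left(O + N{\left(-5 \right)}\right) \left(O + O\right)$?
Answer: $2 i \sqrt{195} \approx 27.928 i$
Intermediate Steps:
$N{\left(u \right)} = 0$
$V{\left(O \right)} = 2 O^{2}$ ($V{\left(O \right)} = \left(O + 0\right) \left(O + O\right) = O 2 O = 2 O^{2}$)
$\sqrt{V{\left(-119 \right)} - 29102} = \sqrt{2 \left(-119\right)^{2} - 29102} = \sqrt{2 \cdot 14161 - 29102} = \sqrt{28322 - 29102} = \sqrt{-780} = 2 i \sqrt{195}$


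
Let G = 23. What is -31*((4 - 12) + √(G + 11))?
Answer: 248 - 31*√34 ≈ 67.240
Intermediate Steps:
-31*((4 - 12) + √(G + 11)) = -31*((4 - 12) + √(23 + 11)) = -31*(-8 + √34) = 248 - 31*√34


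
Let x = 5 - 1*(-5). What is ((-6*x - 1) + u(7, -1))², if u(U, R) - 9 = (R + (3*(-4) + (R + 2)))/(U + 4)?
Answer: 341056/121 ≈ 2818.6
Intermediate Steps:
x = 10 (x = 5 + 5 = 10)
u(U, R) = 9 + (-10 + 2*R)/(4 + U) (u(U, R) = 9 + (R + (3*(-4) + (R + 2)))/(U + 4) = 9 + (R + (-12 + (2 + R)))/(4 + U) = 9 + (R + (-10 + R))/(4 + U) = 9 + (-10 + 2*R)/(4 + U))
((-6*x - 1) + u(7, -1))² = ((-6*10 - 1) + (26 + 2*(-1) + 9*7)/(4 + 7))² = ((-60 - 1) + (26 - 2 + 63)/11)² = (-61 + (1/11)*87)² = (-61 + 87/11)² = (-584/11)² = 341056/121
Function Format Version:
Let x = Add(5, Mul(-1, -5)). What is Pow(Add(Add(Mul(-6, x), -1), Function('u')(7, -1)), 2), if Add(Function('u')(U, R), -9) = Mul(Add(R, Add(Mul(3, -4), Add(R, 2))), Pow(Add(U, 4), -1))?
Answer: Rational(341056, 121) ≈ 2818.6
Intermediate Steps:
x = 10 (x = Add(5, 5) = 10)
Function('u')(U, R) = Add(9, Mul(Pow(Add(4, U), -1), Add(-10, Mul(2, R)))) (Function('u')(U, R) = Add(9, Mul(Add(R, Add(Mul(3, -4), Add(R, 2))), Pow(Add(U, 4), -1))) = Add(9, Mul(Add(R, Add(-12, Add(2, R))), Pow(Add(4, U), -1))) = Add(9, Mul(Add(R, Add(-10, R)), Pow(Add(4, U), -1))) = Add(9, Mul(Add(-10, Mul(2, R)), Pow(Add(4, U), -1))) = Add(9, Mul(Pow(Add(4, U), -1), Add(-10, Mul(2, R)))))
Pow(Add(Add(Mul(-6, x), -1), Function('u')(7, -1)), 2) = Pow(Add(Add(Mul(-6, 10), -1), Mul(Pow(Add(4, 7), -1), Add(26, Mul(2, -1), Mul(9, 7)))), 2) = Pow(Add(Add(-60, -1), Mul(Pow(11, -1), Add(26, -2, 63))), 2) = Pow(Add(-61, Mul(Rational(1, 11), 87)), 2) = Pow(Add(-61, Rational(87, 11)), 2) = Pow(Rational(-584, 11), 2) = Rational(341056, 121)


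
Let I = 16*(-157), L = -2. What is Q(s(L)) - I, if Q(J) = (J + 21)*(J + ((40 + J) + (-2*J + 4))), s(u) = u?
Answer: 3348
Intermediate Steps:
Q(J) = 924 + 44*J (Q(J) = (21 + J)*(J + ((40 + J) + (4 - 2*J))) = (21 + J)*(J + (44 - J)) = (21 + J)*44 = 924 + 44*J)
I = -2512
Q(s(L)) - I = (924 + 44*(-2)) - 1*(-2512) = (924 - 88) + 2512 = 836 + 2512 = 3348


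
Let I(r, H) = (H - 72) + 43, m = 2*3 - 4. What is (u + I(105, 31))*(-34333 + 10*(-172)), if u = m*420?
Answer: -30356626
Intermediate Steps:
m = 2 (m = 6 - 4 = 2)
u = 840 (u = 2*420 = 840)
I(r, H) = -29 + H (I(r, H) = (-72 + H) + 43 = -29 + H)
(u + I(105, 31))*(-34333 + 10*(-172)) = (840 + (-29 + 31))*(-34333 + 10*(-172)) = (840 + 2)*(-34333 - 1720) = 842*(-36053) = -30356626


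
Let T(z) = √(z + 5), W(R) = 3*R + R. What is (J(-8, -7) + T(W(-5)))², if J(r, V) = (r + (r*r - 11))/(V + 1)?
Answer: 165/4 - 15*I*√15 ≈ 41.25 - 58.095*I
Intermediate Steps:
J(r, V) = (-11 + r + r²)/(1 + V) (J(r, V) = (r + (r² - 11))/(1 + V) = (r + (-11 + r²))/(1 + V) = (-11 + r + r²)/(1 + V))
W(R) = 4*R
T(z) = √(5 + z)
(J(-8, -7) + T(W(-5)))² = ((-11 - 8 + (-8)²)/(1 - 7) + √(5 + 4*(-5)))² = ((-11 - 8 + 64)/(-6) + √(5 - 20))² = (-⅙*45 + √(-15))² = (-15/2 + I*√15)²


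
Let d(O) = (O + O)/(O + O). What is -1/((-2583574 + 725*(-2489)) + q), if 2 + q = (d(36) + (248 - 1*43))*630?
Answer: 1/4258321 ≈ 2.3483e-7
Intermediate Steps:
d(O) = 1 (d(O) = (2*O)/((2*O)) = (2*O)*(1/(2*O)) = 1)
q = 129778 (q = -2 + (1 + (248 - 1*43))*630 = -2 + (1 + (248 - 43))*630 = -2 + (1 + 205)*630 = -2 + 206*630 = -2 + 129780 = 129778)
-1/((-2583574 + 725*(-2489)) + q) = -1/((-2583574 + 725*(-2489)) + 129778) = -1/((-2583574 - 1804525) + 129778) = -1/(-4388099 + 129778) = -1/(-4258321) = -1*(-1/4258321) = 1/4258321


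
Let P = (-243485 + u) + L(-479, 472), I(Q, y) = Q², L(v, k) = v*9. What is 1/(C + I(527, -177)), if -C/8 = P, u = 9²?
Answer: 1/2259449 ≈ 4.4259e-7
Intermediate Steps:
L(v, k) = 9*v
u = 81
P = -247715 (P = (-243485 + 81) + 9*(-479) = -243404 - 4311 = -247715)
C = 1981720 (C = -8*(-247715) = 1981720)
1/(C + I(527, -177)) = 1/(1981720 + 527²) = 1/(1981720 + 277729) = 1/2259449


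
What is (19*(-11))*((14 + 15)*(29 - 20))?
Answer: -54549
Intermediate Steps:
(19*(-11))*((14 + 15)*(29 - 20)) = -6061*9 = -209*261 = -54549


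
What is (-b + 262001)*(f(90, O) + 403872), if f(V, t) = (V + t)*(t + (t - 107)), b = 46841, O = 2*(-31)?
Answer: 85505444640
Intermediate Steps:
O = -62
f(V, t) = (-107 + 2*t)*(V + t) (f(V, t) = (V + t)*(t + (-107 + t)) = (V + t)*(-107 + 2*t) = (-107 + 2*t)*(V + t))
(-b + 262001)*(f(90, O) + 403872) = (-1*46841 + 262001)*((-107*90 - 107*(-62) + 2*(-62)² + 2*90*(-62)) + 403872) = (-46841 + 262001)*((-9630 + 6634 + 2*3844 - 11160) + 403872) = 215160*((-9630 + 6634 + 7688 - 11160) + 403872) = 215160*(-6468 + 403872) = 215160*397404 = 85505444640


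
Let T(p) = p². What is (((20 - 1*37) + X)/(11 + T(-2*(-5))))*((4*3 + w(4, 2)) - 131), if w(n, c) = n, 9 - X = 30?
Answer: 4370/111 ≈ 39.369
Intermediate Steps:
X = -21 (X = 9 - 1*30 = 9 - 30 = -21)
(((20 - 1*37) + X)/(11 + T(-2*(-5))))*((4*3 + w(4, 2)) - 131) = (((20 - 1*37) - 21)/(11 + (-2*(-5))²))*((4*3 + 4) - 131) = (((20 - 37) - 21)/(11 + 10²))*((12 + 4) - 131) = ((-17 - 21)/(11 + 100))*(16 - 131) = -38/111*(-115) = 4370/111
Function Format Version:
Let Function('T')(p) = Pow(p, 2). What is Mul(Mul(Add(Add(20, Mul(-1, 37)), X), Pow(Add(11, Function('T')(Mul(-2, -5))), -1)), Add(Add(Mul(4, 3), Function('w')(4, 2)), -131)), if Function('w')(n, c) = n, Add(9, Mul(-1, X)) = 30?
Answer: Rational(4370, 111) ≈ 39.369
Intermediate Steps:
X = -21 (X = Add(9, Mul(-1, 30)) = Add(9, -30) = -21)
Mul(Mul(Add(Add(20, Mul(-1, 37)), X), Pow(Add(11, Function('T')(Mul(-2, -5))), -1)), Add(Add(Mul(4, 3), Function('w')(4, 2)), -131)) = Mul(Mul(Add(Add(20, Mul(-1, 37)), -21), Pow(Add(11, Pow(Mul(-2, -5), 2)), -1)), Add(Add(Mul(4, 3), 4), -131)) = Mul(Mul(Add(Add(20, -37), -21), Pow(Add(11, Pow(10, 2)), -1)), Add(Add(12, 4), -131)) = Mul(Mul(Add(-17, -21), Pow(Add(11, 100), -1)), Add(16, -131)) = Mul(Mul(-38, Pow(111, -1)), -115) = Mul(Mul(-38, Rational(1, 111)), -115) = Mul(Rational(-38, 111), -115) = Rational(4370, 111)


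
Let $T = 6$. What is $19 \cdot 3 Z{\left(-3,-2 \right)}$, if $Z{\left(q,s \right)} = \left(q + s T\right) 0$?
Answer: $0$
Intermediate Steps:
$Z{\left(q,s \right)} = 0$ ($Z{\left(q,s \right)} = \left(q + s 6\right) 0 = \left(q + 6 s\right) 0 = 0$)
$19 \cdot 3 Z{\left(-3,-2 \right)} = 19 \cdot 3 \cdot 0 = 57 \cdot 0 = 0$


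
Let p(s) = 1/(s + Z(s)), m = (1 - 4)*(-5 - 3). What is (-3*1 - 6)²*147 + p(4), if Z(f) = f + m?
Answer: 381025/32 ≈ 11907.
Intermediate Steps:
m = 24 (m = -3*(-8) = 24)
Z(f) = 24 + f (Z(f) = f + 24 = 24 + f)
p(s) = 1/(24 + 2*s) (p(s) = 1/(s + (24 + s)) = 1/(24 + 2*s))
(-3*1 - 6)²*147 + p(4) = (-3*1 - 6)²*147 + 1/(2*(12 + 4)) = (-3 - 6)²*147 + (½)/16 = (-9)²*147 + (½)*(1/16) = 81*147 + 1/32 = 11907 + 1/32 = 381025/32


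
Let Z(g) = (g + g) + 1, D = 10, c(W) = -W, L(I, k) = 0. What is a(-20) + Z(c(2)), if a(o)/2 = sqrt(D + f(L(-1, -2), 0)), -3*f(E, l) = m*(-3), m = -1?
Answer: 3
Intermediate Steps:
Z(g) = 1 + 2*g (Z(g) = 2*g + 1 = 1 + 2*g)
f(E, l) = -1 (f(E, l) = -(-1)*(-3)/3 = -1/3*3 = -1)
a(o) = 6 (a(o) = 2*sqrt(10 - 1) = 2*sqrt(9) = 2*3 = 6)
a(-20) + Z(c(2)) = 6 + (1 + 2*(-1*2)) = 6 + (1 + 2*(-2)) = 6 + (1 - 4) = 6 - 3 = 3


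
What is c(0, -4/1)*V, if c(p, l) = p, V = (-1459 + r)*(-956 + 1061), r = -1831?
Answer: 0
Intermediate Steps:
V = -345450 (V = (-1459 - 1831)*(-956 + 1061) = -3290*105 = -345450)
c(0, -4/1)*V = 0*(-345450) = 0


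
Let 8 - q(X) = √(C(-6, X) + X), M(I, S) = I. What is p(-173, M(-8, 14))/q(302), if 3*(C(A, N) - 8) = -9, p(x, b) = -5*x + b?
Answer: -6856/243 - 857*√307/243 ≈ -90.008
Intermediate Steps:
p(x, b) = b - 5*x
C(A, N) = 5 (C(A, N) = 8 + (⅓)*(-9) = 8 - 3 = 5)
q(X) = 8 - √(5 + X)
p(-173, M(-8, 14))/q(302) = (-8 - 5*(-173))/(8 - √(5 + 302)) = (-8 + 865)/(8 - √307) = 857/(8 - √307)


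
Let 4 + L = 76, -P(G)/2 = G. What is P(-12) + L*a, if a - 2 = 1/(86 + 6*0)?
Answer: 7260/43 ≈ 168.84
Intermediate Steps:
P(G) = -2*G
a = 173/86 (a = 2 + 1/(86 + 6*0) = 2 + 1/(86 + 0) = 2 + 1/86 = 173/86 ≈ 2.0116)
L = 72 (L = -4 + 76 = 72)
P(-12) + L*a = -2*(-12) + 72*(173/86) = 24 + 6228/43 = 7260/43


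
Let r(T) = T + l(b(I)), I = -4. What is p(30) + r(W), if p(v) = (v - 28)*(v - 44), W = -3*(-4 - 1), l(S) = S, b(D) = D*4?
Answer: -29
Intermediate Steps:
b(D) = 4*D
W = 15 (W = -3*(-5) = 15)
p(v) = (-44 + v)*(-28 + v) (p(v) = (-28 + v)*(-44 + v) = (-44 + v)*(-28 + v))
r(T) = -16 + T (r(T) = T + 4*(-4) = T - 16 = -16 + T)
p(30) + r(W) = (1232 + 30² - 72*30) + (-16 + 15) = (1232 + 900 - 2160) - 1 = -28 - 1 = -29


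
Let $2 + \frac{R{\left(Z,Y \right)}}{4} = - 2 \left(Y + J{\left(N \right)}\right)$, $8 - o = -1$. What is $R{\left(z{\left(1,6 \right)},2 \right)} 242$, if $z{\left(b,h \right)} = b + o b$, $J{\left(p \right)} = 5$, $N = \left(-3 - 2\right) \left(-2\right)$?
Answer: $-15488$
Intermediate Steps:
$o = 9$ ($o = 8 - -1 = 8 + 1 = 9$)
$N = 10$ ($N = \left(-5\right) \left(-2\right) = 10$)
$z{\left(b,h \right)} = 10 b$ ($z{\left(b,h \right)} = b + 9 b = 10 b$)
$R{\left(Z,Y \right)} = -48 - 8 Y$ ($R{\left(Z,Y \right)} = -8 + 4 \left(- 2 \left(Y + 5\right)\right) = -8 + 4 \left(- 2 \left(5 + Y\right)\right) = -8 + 4 \left(-10 - 2 Y\right) = -8 - \left(40 + 8 Y\right) = -48 - 8 Y$)
$R{\left(z{\left(1,6 \right)},2 \right)} 242 = \left(-48 - 16\right) 242 = \left(-64\right) 242 = -15488$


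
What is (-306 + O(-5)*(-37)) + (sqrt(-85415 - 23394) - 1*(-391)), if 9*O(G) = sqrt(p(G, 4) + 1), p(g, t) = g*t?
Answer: 85 + I*sqrt(108809) - 37*I*sqrt(19)/9 ≈ 85.0 + 311.94*I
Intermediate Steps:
O(G) = sqrt(1 + 4*G)/9 (O(G) = sqrt(G*4 + 1)/9 = sqrt(4*G + 1)/9 = sqrt(1 + 4*G)/9)
(-306 + O(-5)*(-37)) + (sqrt(-85415 - 23394) - 1*(-391)) = (-306 + (sqrt(1 + 4*(-5))/9)*(-37)) + (sqrt(-85415 - 23394) - 1*(-391)) = (-306 + (sqrt(1 - 20)/9)*(-37)) + (sqrt(-108809) + 391) = (-306 + (sqrt(-19)/9)*(-37)) + (I*sqrt(108809) + 391) = (-306 + ((I*sqrt(19))/9)*(-37)) + (391 + I*sqrt(108809)) = (-306 + (I*sqrt(19)/9)*(-37)) + (391 + I*sqrt(108809)) = (-306 - 37*I*sqrt(19)/9) + (391 + I*sqrt(108809)) = 85 + I*sqrt(108809) - 37*I*sqrt(19)/9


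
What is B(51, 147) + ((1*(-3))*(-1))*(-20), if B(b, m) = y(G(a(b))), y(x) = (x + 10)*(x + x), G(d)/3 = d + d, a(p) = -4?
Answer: 612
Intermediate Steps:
G(d) = 6*d (G(d) = 3*(d + d) = 3*(2*d) = 6*d)
y(x) = 2*x*(10 + x) (y(x) = (10 + x)*(2*x) = 2*x*(10 + x))
B(b, m) = 672 (B(b, m) = 2*(6*(-4))*(10 + 6*(-4)) = 2*(-24)*(10 - 24) = 2*(-24)*(-14) = 672)
B(51, 147) + ((1*(-3))*(-1))*(-20) = 672 + ((1*(-3))*(-1))*(-20) = 672 - 3*(-1)*(-20) = 672 + 3*(-20) = 672 - 60 = 612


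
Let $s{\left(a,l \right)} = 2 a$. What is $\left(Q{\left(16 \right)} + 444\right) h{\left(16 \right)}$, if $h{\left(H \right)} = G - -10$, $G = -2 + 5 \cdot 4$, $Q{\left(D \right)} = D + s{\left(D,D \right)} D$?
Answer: $27216$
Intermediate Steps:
$Q{\left(D \right)} = D + 2 D^{2}$ ($Q{\left(D \right)} = D + 2 D D = D + 2 D^{2}$)
$G = 18$ ($G = -2 + 20 = 18$)
$h{\left(H \right)} = 28$ ($h{\left(H \right)} = 18 - -10 = 18 + 10 = 28$)
$\left(Q{\left(16 \right)} + 444\right) h{\left(16 \right)} = \left(16 \left(1 + 2 \cdot 16\right) + 444\right) 28 = \left(16 \left(1 + 32\right) + 444\right) 28 = \left(16 \cdot 33 + 444\right) 28 = \left(528 + 444\right) 28 = 972 \cdot 28 = 27216$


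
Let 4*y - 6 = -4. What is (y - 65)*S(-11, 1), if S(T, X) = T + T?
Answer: 1419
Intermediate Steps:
y = 1/2 (y = 3/2 + (1/4)*(-4) = 3/2 - 1 = 1/2 ≈ 0.50000)
S(T, X) = 2*T
(y - 65)*S(-11, 1) = (1/2 - 65)*(2*(-11)) = -129/2*(-22) = 1419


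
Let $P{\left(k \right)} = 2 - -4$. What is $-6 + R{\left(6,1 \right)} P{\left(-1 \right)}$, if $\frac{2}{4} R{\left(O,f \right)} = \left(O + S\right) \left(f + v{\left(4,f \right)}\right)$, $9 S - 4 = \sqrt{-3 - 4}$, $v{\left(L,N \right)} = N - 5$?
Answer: $-238 - 4 i \sqrt{7} \approx -238.0 - 10.583 i$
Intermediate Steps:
$v{\left(L,N \right)} = -5 + N$
$P{\left(k \right)} = 6$ ($P{\left(k \right)} = 2 + 4 = 6$)
$S = \frac{4}{9} + \frac{i \sqrt{7}}{9}$ ($S = \frac{4}{9} + \frac{\sqrt{-3 - 4}}{9} = \frac{4}{9} + \frac{\sqrt{-7}}{9} = \frac{4}{9} + \frac{i \sqrt{7}}{9} \approx 0.44444 + 0.29397 i$)
$R{\left(O,f \right)} = 2 \left(-5 + 2 f\right) \left(\frac{4}{9} + O + \frac{i \sqrt{7}}{9}\right)$ ($R{\left(O,f \right)} = 2 \left(O + \left(\frac{4}{9} + \frac{i \sqrt{7}}{9}\right)\right) \left(f + \left(-5 + f\right)\right) = 2 \left(\frac{4}{9} + O + \frac{i \sqrt{7}}{9}\right) \left(-5 + 2 f\right) = 2 \left(-5 + 2 f\right) \left(\frac{4}{9} + O + \frac{i \sqrt{7}}{9}\right)$)
$-6 + R{\left(6,1 \right)} P{\left(-1 \right)} = -6 + \left(- \frac{40}{9} - 60 + \frac{16}{9} \cdot 1 + 4 \cdot 6 \cdot 1 - \frac{10 i \sqrt{7}}{9} + \frac{4}{9} i 1 \sqrt{7}\right) 6 = -6 + \left(- \frac{40}{9} - 60 + \frac{16}{9} + 24 - \frac{10 i \sqrt{7}}{9} + \frac{4 i \sqrt{7}}{9}\right) 6 = -6 + \left(- \frac{116}{3} - \frac{2 i \sqrt{7}}{3}\right) 6 = -6 - \left(232 + 4 i \sqrt{7}\right) = -238 - 4 i \sqrt{7}$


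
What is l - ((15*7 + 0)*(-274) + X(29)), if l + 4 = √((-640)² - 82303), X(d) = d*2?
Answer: 28708 + √327297 ≈ 29280.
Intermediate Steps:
X(d) = 2*d
l = -4 + √327297 (l = -4 + √((-640)² - 82303) = -4 + √(409600 - 82303) = -4 + √327297 ≈ 568.10)
l - ((15*7 + 0)*(-274) + X(29)) = (-4 + √327297) - ((15*7 + 0)*(-274) + 2*29) = (-4 + √327297) - ((105 + 0)*(-274) + 58) = (-4 + √327297) - (105*(-274) + 58) = (-4 + √327297) - (-28770 + 58) = (-4 + √327297) - 1*(-28712) = (-4 + √327297) + 28712 = 28708 + √327297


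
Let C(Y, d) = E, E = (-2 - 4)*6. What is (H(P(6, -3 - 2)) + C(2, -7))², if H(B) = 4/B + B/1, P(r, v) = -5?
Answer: 43681/25 ≈ 1747.2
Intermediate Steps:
H(B) = B + 4/B (H(B) = 4/B + B*1 = 4/B + B = B + 4/B)
E = -36 (E = -6*6 = -36)
C(Y, d) = -36
(H(P(6, -3 - 2)) + C(2, -7))² = ((-5 + 4/(-5)) - 36)² = ((-5 + 4*(-⅕)) - 36)² = ((-5 - ⅘) - 36)² = (-29/5 - 36)² = (-209/5)² = 43681/25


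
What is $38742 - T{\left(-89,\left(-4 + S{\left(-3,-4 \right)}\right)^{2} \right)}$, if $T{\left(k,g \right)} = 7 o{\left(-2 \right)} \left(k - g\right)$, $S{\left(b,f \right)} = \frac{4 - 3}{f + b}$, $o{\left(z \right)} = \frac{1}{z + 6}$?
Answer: $\frac{544989}{14} \approx 38928.0$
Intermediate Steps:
$o{\left(z \right)} = \frac{1}{6 + z}$
$S{\left(b,f \right)} = \frac{1}{b + f}$ ($S{\left(b,f \right)} = 1 \frac{1}{b + f} = \frac{1}{b + f}$)
$T{\left(k,g \right)} = - \frac{7 g}{4} + \frac{7 k}{4}$ ($T{\left(k,g \right)} = \frac{7}{6 - 2} \left(k - g\right) = \frac{7}{4} \left(k - g\right) = 7 \cdot \frac{1}{4} \left(k - g\right) = \frac{7 \left(k - g\right)}{4} = - \frac{7 g}{4} + \frac{7 k}{4}$)
$38742 - T{\left(-89,\left(-4 + S{\left(-3,-4 \right)}\right)^{2} \right)} = 38742 - \left(- \frac{7 \left(-4 + \frac{1}{-3 - 4}\right)^{2}}{4} + \frac{7}{4} \left(-89\right)\right) = 38742 - \left(- \frac{7 \left(-4 + \frac{1}{-7}\right)^{2}}{4} - \frac{623}{4}\right) = 38742 - \left(- \frac{7 \left(-4 - \frac{1}{7}\right)^{2}}{4} - \frac{623}{4}\right) = 38742 - \left(- \frac{7 \left(- \frac{29}{7}\right)^{2}}{4} - \frac{623}{4}\right) = 38742 - \left(\left(- \frac{7}{4}\right) \frac{841}{49} - \frac{623}{4}\right) = 38742 - \left(- \frac{841}{28} - \frac{623}{4}\right) = 38742 - - \frac{2601}{14} = 38742 + \frac{2601}{14} = \frac{544989}{14}$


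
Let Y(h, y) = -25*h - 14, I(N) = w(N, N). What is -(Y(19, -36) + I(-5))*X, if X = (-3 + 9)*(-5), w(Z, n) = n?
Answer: -14820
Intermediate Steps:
X = -30 (X = 6*(-5) = -30)
I(N) = N
Y(h, y) = -14 - 25*h
-(Y(19, -36) + I(-5))*X = -((-14 - 25*19) - 5)*(-30) = -((-14 - 475) - 5)*(-30) = -(-489 - 5)*(-30) = -(-494)*(-30) = -1*14820 = -14820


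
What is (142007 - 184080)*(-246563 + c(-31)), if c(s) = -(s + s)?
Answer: 10371036573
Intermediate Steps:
c(s) = -2*s
(142007 - 184080)*(-246563 + c(-31)) = (142007 - 184080)*(-246563 - 2*(-31)) = -42073*(-246563 + 62) = -42073*(-246501) = 10371036573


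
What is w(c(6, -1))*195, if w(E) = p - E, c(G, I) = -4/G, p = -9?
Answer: -1625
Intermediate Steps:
w(E) = -9 - E
w(c(6, -1))*195 = (-9 - (-4)/6)*195 = (-9 - 1*(-⅔))*195 = (-9 + ⅔)*195 = -25/3*195 = -1625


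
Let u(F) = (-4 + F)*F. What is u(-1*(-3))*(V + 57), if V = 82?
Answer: -417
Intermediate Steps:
u(F) = F*(-4 + F)
u(-1*(-3))*(V + 57) = ((-1*(-3))*(-4 - 1*(-3)))*(82 + 57) = (3*(-4 + 3))*139 = (3*(-1))*139 = -3*139 = -417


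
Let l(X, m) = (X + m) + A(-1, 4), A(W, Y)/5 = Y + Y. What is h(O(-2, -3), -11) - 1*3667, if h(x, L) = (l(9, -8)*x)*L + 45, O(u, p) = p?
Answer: -2269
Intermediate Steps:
A(W, Y) = 10*Y (A(W, Y) = 5*(Y + Y) = 5*(2*Y) = 10*Y)
l(X, m) = 40 + X + m (l(X, m) = (X + m) + 10*4 = (X + m) + 40 = 40 + X + m)
h(x, L) = 45 + 41*L*x (h(x, L) = ((40 + 9 - 8)*x)*L + 45 = (41*x)*L + 45 = 41*L*x + 45 = 45 + 41*L*x)
h(O(-2, -3), -11) - 1*3667 = (45 + 41*(-11)*(-3)) - 1*3667 = (45 + 1353) - 3667 = 1398 - 3667 = -2269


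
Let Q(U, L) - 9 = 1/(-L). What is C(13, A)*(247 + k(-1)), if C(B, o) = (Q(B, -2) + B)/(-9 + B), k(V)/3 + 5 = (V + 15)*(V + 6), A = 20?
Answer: 9945/4 ≈ 2486.3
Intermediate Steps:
Q(U, L) = 9 - 1/L (Q(U, L) = 9 + 1/(-L) = 9 - 1/L)
k(V) = -15 + 3*(6 + V)*(15 + V) (k(V) = -15 + 3*((V + 15)*(V + 6)) = -15 + 3*((15 + V)*(6 + V)) = -15 + 3*((6 + V)*(15 + V)) = -15 + 3*(6 + V)*(15 + V))
C(B, o) = (19/2 + B)/(-9 + B) (C(B, o) = ((9 - 1/(-2)) + B)/(-9 + B) = ((9 - 1*(-½)) + B)/(-9 + B) = ((9 + ½) + B)/(-9 + B) = (19/2 + B)/(-9 + B))
C(13, A)*(247 + k(-1)) = ((19/2 + 13)/(-9 + 13))*(247 + (255 + 3*(-1)² + 63*(-1))) = ((45/2)/4)*(247 + (255 + 3*1 - 63)) = ((¼)*(45/2))*(247 + (255 + 3 - 63)) = 45*(247 + 195)/8 = (45/8)*442 = 9945/4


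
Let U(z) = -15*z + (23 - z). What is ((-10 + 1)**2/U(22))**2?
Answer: 6561/108241 ≈ 0.060615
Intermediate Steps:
U(z) = 23 - 16*z
((-10 + 1)**2/U(22))**2 = ((-10 + 1)**2/(23 - 16*22))**2 = ((-9)**2/(23 - 352))**2 = (81/(-329))**2 = (81*(-1/329))**2 = (-81/329)**2 = 6561/108241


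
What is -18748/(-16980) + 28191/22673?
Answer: 225939146/96246885 ≈ 2.3475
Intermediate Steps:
-18748/(-16980) + 28191/22673 = -18748*(-1/16980) + 28191*(1/22673) = 4687/4245 + 28191/22673 = 225939146/96246885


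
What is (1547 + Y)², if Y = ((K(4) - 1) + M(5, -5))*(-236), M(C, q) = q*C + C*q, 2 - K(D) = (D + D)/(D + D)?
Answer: 178142409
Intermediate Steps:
K(D) = 1 (K(D) = 2 - (D + D)/(D + D) = 2 - 2*D/(2*D) = 2 - 2*D*1/(2*D) = 2 - 1*1 = 2 - 1 = 1)
M(C, q) = 2*C*q (M(C, q) = C*q + C*q = 2*C*q)
Y = 11800 (Y = ((1 - 1) + 2*5*(-5))*(-236) = (0 - 50)*(-236) = -50*(-236) = 11800)
(1547 + Y)² = (1547 + 11800)² = 13347² = 178142409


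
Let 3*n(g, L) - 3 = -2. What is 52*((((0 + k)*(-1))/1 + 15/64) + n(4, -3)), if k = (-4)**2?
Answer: -38519/48 ≈ -802.48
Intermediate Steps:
k = 16
n(g, L) = 1/3 (n(g, L) = 1 + (1/3)*(-2) = 1 - 2/3 = 1/3)
52*((((0 + k)*(-1))/1 + 15/64) + n(4, -3)) = 52*((((0 + 16)*(-1))/1 + 15/64) + 1/3) = 52*(((16*(-1))*1 + 15*(1/64)) + 1/3) = 52*((-16*1 + 15/64) + 1/3) = 52*((-16 + 15/64) + 1/3) = 52*(-1009/64 + 1/3) = 52*(-2963/192) = -38519/48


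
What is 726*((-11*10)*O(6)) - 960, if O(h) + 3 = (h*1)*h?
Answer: -2636340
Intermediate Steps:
O(h) = -3 + h² (O(h) = -3 + (h*1)*h = -3 + h*h = -3 + h²)
726*((-11*10)*O(6)) - 960 = 726*((-11*10)*(-3 + 6²)) - 960 = 726*(-110*(-3 + 36)) - 960 = 726*(-110*33) - 960 = 726*(-3630) - 960 = -2635380 - 960 = -2636340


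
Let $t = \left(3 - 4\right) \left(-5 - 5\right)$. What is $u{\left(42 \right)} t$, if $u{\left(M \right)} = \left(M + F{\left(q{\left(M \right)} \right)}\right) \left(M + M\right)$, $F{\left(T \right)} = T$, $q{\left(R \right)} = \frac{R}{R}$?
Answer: $36120$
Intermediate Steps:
$q{\left(R \right)} = 1$
$u{\left(M \right)} = 2 M \left(1 + M\right)$ ($u{\left(M \right)} = \left(M + 1\right) \left(M + M\right) = \left(1 + M\right) 2 M = 2 M \left(1 + M\right)$)
$t = 10$ ($t = \left(-1\right) \left(-10\right) = 10$)
$u{\left(42 \right)} t = 2 \cdot 42 \left(1 + 42\right) 10 = 2 \cdot 42 \cdot 43 \cdot 10 = 3612 \cdot 10 = 36120$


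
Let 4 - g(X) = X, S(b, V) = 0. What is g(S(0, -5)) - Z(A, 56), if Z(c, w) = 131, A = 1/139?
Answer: -127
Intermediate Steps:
A = 1/139 ≈ 0.0071942
g(X) = 4 - X
g(S(0, -5)) - Z(A, 56) = (4 - 1*0) - 1*131 = (4 + 0) - 131 = 4 - 131 = -127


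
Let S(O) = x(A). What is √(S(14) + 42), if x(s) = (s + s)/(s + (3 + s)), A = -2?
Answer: √46 ≈ 6.7823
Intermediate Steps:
x(s) = 2*s/(3 + 2*s) (x(s) = (2*s)/(3 + 2*s) = 2*s/(3 + 2*s))
S(O) = 4 (S(O) = 2*(-2)/(3 + 2*(-2)) = 2*(-2)/(3 - 4) = 2*(-2)/(-1) = 2*(-2)*(-1) = 4)
√(S(14) + 42) = √(4 + 42) = √46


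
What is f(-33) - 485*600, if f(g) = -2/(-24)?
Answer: -3491999/12 ≈ -2.9100e+5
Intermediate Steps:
f(g) = 1/12 (f(g) = -2*(-1/24) = 1/12)
f(-33) - 485*600 = 1/12 - 485*600 = 1/12 - 291000 = -3491999/12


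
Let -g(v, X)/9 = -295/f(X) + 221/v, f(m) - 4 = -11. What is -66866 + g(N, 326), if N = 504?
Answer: -3765957/56 ≈ -67249.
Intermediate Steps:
f(m) = -7 (f(m) = 4 - 11 = -7)
g(v, X) = -2655/7 - 1989/v (g(v, X) = -9*(-295/(-7) + 221/v) = -9*(-295*(-⅐) + 221/v) = -9*(295/7 + 221/v) = -2655/7 - 1989/v)
-66866 + g(N, 326) = -66866 + (-2655/7 - 1989/504) = -66866 + (-2655/7 - 1989*1/504) = -66866 + (-2655/7 - 221/56) = -66866 - 21461/56 = -3765957/56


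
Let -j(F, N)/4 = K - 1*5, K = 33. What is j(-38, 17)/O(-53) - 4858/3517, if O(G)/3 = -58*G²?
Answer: -1187015662/859495011 ≈ -1.3811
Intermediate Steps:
O(G) = -174*G² (O(G) = 3*(-58*G²) = -174*G²)
j(F, N) = -112 (j(F, N) = -4*(33 - 1*5) = -4*(33 - 5) = -4*28 = -112)
j(-38, 17)/O(-53) - 4858/3517 = -112/((-174*(-53)²)) - 4858/3517 = -112/((-174*2809)) - 4858*1/3517 = -112/(-488766) - 4858/3517 = -112*(-1/488766) - 4858/3517 = 56/244383 - 4858/3517 = -1187015662/859495011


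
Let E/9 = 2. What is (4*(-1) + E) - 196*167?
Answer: -32718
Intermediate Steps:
E = 18 (E = 9*2 = 18)
(4*(-1) + E) - 196*167 = (4*(-1) + 18) - 196*167 = (-4 + 18) - 32732 = 14 - 32732 = -32718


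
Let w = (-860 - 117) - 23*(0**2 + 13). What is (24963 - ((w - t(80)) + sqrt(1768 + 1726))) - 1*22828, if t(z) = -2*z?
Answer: 3251 - sqrt(3494) ≈ 3191.9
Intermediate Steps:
w = -1276 (w = -977 - 23*(0 + 13) = -977 - 23*13 = -977 - 299 = -1276)
(24963 - ((w - t(80)) + sqrt(1768 + 1726))) - 1*22828 = (24963 - ((-1276 - (-2)*80) + sqrt(1768 + 1726))) - 1*22828 = (24963 - ((-1276 - 1*(-160)) + sqrt(3494))) - 22828 = (24963 - ((-1276 + 160) + sqrt(3494))) - 22828 = (24963 - (-1116 + sqrt(3494))) - 22828 = (24963 + (1116 - sqrt(3494))) - 22828 = (26079 - sqrt(3494)) - 22828 = 3251 - sqrt(3494)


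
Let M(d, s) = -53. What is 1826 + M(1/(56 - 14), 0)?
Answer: 1773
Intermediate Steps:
1826 + M(1/(56 - 14), 0) = 1826 - 53 = 1773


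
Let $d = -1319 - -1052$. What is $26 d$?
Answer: $-6942$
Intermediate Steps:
$d = -267$ ($d = -1319 + 1052 = -267$)
$26 d = 26 \left(-267\right) = -6942$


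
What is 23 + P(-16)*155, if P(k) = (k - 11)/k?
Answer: 4553/16 ≈ 284.56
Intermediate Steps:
P(k) = (-11 + k)/k
23 + P(-16)*155 = 23 + ((-11 - 16)/(-16))*155 = 23 - 1/16*(-27)*155 = 23 + (27/16)*155 = 23 + 4185/16 = 4553/16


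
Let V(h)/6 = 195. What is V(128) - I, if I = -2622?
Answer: 3792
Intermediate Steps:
V(h) = 1170 (V(h) = 6*195 = 1170)
V(128) - I = 1170 - 1*(-2622) = 1170 + 2622 = 3792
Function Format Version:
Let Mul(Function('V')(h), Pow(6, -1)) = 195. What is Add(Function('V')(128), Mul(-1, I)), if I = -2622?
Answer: 3792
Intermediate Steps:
Function('V')(h) = 1170 (Function('V')(h) = Mul(6, 195) = 1170)
Add(Function('V')(128), Mul(-1, I)) = Add(1170, Mul(-1, -2622)) = Add(1170, 2622) = 3792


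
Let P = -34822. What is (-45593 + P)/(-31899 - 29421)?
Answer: 5361/4088 ≈ 1.3114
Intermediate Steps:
(-45593 + P)/(-31899 - 29421) = (-45593 - 34822)/(-31899 - 29421) = -80415/(-61320) = -80415*(-1/61320) = 5361/4088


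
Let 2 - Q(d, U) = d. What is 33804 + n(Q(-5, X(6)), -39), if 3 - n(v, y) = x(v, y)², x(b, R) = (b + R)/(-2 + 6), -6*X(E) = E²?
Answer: 33743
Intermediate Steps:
X(E) = -E²/6
x(b, R) = R/4 + b/4 (x(b, R) = (R + b)/4 = (R + b)*(¼) = R/4 + b/4)
Q(d, U) = 2 - d
n(v, y) = 3 - (v/4 + y/4)² (n(v, y) = 3 - (y/4 + v/4)² = 3 - (v/4 + y/4)²)
33804 + n(Q(-5, X(6)), -39) = 33804 + (3 - ((2 - 1*(-5)) - 39)²/16) = 33804 + (3 - ((2 + 5) - 39)²/16) = 33804 + (3 - (7 - 39)²/16) = 33804 + (3 - 1/16*(-32)²) = 33804 + (3 - 1/16*1024) = 33804 + (3 - 64) = 33804 - 61 = 33743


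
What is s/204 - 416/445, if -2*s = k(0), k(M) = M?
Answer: -416/445 ≈ -0.93483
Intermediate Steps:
s = 0 (s = -½*0 = 0)
s/204 - 416/445 = 0/204 - 416/445 = 0*(1/204) - 416*1/445 = 0 - 416/445 = -416/445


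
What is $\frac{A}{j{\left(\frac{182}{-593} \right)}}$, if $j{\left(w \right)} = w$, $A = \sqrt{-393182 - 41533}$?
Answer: $- \frac{593 i \sqrt{434715}}{182} \approx - 2148.3 i$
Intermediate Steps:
$A = i \sqrt{434715}$ ($A = \sqrt{-434715} = i \sqrt{434715} \approx 659.33 i$)
$\frac{A}{j{\left(\frac{182}{-593} \right)}} = \frac{i \sqrt{434715}}{182 \frac{1}{-593}} = \frac{i \sqrt{434715}}{182 \left(- \frac{1}{593}\right)} = \frac{i \sqrt{434715}}{- \frac{182}{593}} = i \sqrt{434715} \left(- \frac{593}{182}\right) = - \frac{593 i \sqrt{434715}}{182}$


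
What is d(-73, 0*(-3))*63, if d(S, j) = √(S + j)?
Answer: 63*I*√73 ≈ 538.27*I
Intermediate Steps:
d(-73, 0*(-3))*63 = √(-73 + 0*(-3))*63 = √(-73 + 0)*63 = √(-73)*63 = (I*√73)*63 = 63*I*√73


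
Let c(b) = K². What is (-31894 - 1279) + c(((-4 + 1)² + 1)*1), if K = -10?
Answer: -33073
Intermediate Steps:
c(b) = 100 (c(b) = (-10)² = 100)
(-31894 - 1279) + c(((-4 + 1)² + 1)*1) = (-31894 - 1279) + 100 = -33173 + 100 = -33073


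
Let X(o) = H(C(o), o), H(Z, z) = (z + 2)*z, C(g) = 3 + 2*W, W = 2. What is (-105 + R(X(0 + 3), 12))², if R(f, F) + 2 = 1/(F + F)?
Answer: 6589489/576 ≈ 11440.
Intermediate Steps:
C(g) = 7 (C(g) = 3 + 2*2 = 3 + 4 = 7)
H(Z, z) = z*(2 + z) (H(Z, z) = (2 + z)*z = z*(2 + z))
X(o) = o*(2 + o)
R(f, F) = -2 + 1/(2*F) (R(f, F) = -2 + 1/(F + F) = -2 + 1/(2*F))
(-105 + R(X(0 + 3), 12))² = (-105 + (-2 + (½)/12))² = (-105 + (-2 + (½)*(1/12)))² = (-105 + (-2 + 1/24))² = (-105 - 47/24)² = (-2567/24)² = 6589489/576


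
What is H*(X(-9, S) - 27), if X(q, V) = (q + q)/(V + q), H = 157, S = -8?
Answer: -69237/17 ≈ -4072.8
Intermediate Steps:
X(q, V) = 2*q/(V + q) (X(q, V) = (2*q)/(V + q) = 2*q/(V + q))
H*(X(-9, S) - 27) = 157*(2*(-9)/(-8 - 9) - 27) = 157*(2*(-9)/(-17) - 27) = 157*(2*(-9)*(-1/17) - 27) = 157*(18/17 - 27) = 157*(-441/17) = -69237/17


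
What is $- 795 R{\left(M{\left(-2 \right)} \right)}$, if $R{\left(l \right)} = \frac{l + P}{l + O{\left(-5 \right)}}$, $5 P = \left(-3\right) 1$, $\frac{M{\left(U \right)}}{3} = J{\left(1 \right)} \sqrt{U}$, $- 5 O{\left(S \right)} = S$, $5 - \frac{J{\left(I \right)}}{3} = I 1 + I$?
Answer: $- \frac{1158633}{1459} - \frac{34344 i \sqrt{2}}{1459} \approx -794.13 - 33.29 i$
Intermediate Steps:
$J{\left(I \right)} = 15 - 6 I$ ($J{\left(I \right)} = 15 - 3 \left(I 1 + I\right) = 15 - 3 \left(I + I\right) = 15 - 3 \cdot 2 I = 15 - 6 I$)
$O{\left(S \right)} = - \frac{S}{5}$
$M{\left(U \right)} = 27 \sqrt{U}$ ($M{\left(U \right)} = 3 \left(15 - 6\right) \sqrt{U} = 3 \cdot 9 \sqrt{U} = 27 \sqrt{U}$)
$P = - \frac{3}{5}$ ($P = \frac{\left(-3\right) 1}{5} = \frac{1}{5} \left(-3\right) = - \frac{3}{5} \approx -0.6$)
$R{\left(l \right)} = \frac{- \frac{3}{5} + l}{1 + l}$ ($R{\left(l \right)} = \frac{l - \frac{3}{5}}{l - -1} = \frac{- \frac{3}{5} + l}{l + 1} = \frac{- \frac{3}{5} + l}{1 + l}$)
$- 795 R{\left(M{\left(-2 \right)} \right)} = - 795 \frac{- \frac{3}{5} + 27 \sqrt{-2}}{1 + 27 \sqrt{-2}} = - 795 \frac{- \frac{3}{5} + 27 i \sqrt{2}}{1 + 27 i \sqrt{2}} = - \frac{795 \left(- \frac{3}{5} + 27 i \sqrt{2}\right)}{1 + 27 i \sqrt{2}}$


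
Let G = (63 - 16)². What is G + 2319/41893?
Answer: 92543956/41893 ≈ 2209.1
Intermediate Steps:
G = 2209 (G = 47² = 2209)
G + 2319/41893 = 2209 + 2319/41893 = 92543956/41893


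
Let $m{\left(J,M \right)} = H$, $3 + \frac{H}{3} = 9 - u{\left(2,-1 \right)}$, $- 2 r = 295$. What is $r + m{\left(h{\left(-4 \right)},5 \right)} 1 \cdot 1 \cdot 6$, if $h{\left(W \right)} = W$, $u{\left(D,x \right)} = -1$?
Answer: $- \frac{43}{2} \approx -21.5$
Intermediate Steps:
$r = - \frac{295}{2}$ ($r = \left(- \frac{1}{2}\right) 295 = - \frac{295}{2} \approx -147.5$)
$H = 21$ ($H = -9 + 3 \left(9 - -1\right) = -9 + 3 \left(9 + 1\right) = -9 + 3 \cdot 10 = -9 + 30 = 21$)
$m{\left(J,M \right)} = 21$
$r + m{\left(h{\left(-4 \right)},5 \right)} 1 \cdot 1 \cdot 6 = - \frac{295}{2} + 21 \cdot 1 \cdot 1 \cdot 6 = - \frac{295}{2} + 21 \cdot 1 \cdot 6 = - \frac{295}{2} + 21 \cdot 6 = - \frac{295}{2} + 126 = - \frac{43}{2}$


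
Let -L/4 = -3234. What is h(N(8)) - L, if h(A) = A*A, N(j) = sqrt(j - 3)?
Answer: -12931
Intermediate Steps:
L = 12936 (L = -4*(-3234) = 12936)
N(j) = sqrt(-3 + j)
h(A) = A**2
h(N(8)) - L = (sqrt(-3 + 8))**2 - 1*12936 = (sqrt(5))**2 - 12936 = 5 - 12936 = -12931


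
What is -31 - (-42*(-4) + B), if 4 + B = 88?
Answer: -283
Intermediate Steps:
B = 84 (B = -4 + 88 = 84)
-31 - (-42*(-4) + B) = -31 - (-42*(-4) + 84) = -31 - (168 + 84) = -31 - 1*252 = -31 - 252 = -283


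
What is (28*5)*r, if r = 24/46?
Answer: 1680/23 ≈ 73.043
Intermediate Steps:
r = 12/23 (r = 24*(1/46) = 12/23 ≈ 0.52174)
(28*5)*r = (28*5)*(12/23) = 140*(12/23) = 1680/23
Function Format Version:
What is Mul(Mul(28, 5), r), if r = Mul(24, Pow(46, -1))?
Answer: Rational(1680, 23) ≈ 73.043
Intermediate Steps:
r = Rational(12, 23) (r = Mul(24, Rational(1, 46)) = Rational(12, 23) ≈ 0.52174)
Mul(Mul(28, 5), r) = Mul(Mul(28, 5), Rational(12, 23)) = Mul(140, Rational(12, 23)) = Rational(1680, 23)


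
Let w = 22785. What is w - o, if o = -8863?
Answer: 31648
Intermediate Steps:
w - o = 22785 - 1*(-8863) = 22785 + 8863 = 31648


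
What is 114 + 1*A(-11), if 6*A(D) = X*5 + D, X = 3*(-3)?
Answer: 314/3 ≈ 104.67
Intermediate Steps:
X = -9
A(D) = -15/2 + D/6 (A(D) = (-9*5 + D)/6 = (-45 + D)/6 = -15/2 + D/6)
114 + 1*A(-11) = 114 + 1*(-15/2 + (⅙)*(-11)) = 114 + 1*(-15/2 - 11/6) = 114 + 1*(-28/3) = 114 - 28/3 = 314/3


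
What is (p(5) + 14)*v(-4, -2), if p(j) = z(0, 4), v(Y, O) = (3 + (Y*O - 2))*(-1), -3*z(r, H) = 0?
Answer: -126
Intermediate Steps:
z(r, H) = 0 (z(r, H) = -⅓*0 = 0)
v(Y, O) = -1 - O*Y (v(Y, O) = (3 + (O*Y - 2))*(-1) = (3 + (-2 + O*Y))*(-1) = (1 + O*Y)*(-1) = -1 - O*Y)
p(j) = 0
(p(5) + 14)*v(-4, -2) = (0 + 14)*(-1 - 1*(-2)*(-4)) = 14*(-1 - 8) = 14*(-9) = -126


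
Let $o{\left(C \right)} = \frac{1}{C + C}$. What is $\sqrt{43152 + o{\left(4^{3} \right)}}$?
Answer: $\frac{\sqrt{11046914}}{16} \approx 207.73$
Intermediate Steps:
$o{\left(C \right)} = \frac{1}{2 C}$
$\sqrt{43152 + o{\left(4^{3} \right)}} = \sqrt{43152 + \frac{1}{2 \cdot 4^{3}}} = \sqrt{43152 + \frac{1}{2 \cdot 64}} = \sqrt{43152 + \frac{1}{2} \cdot \frac{1}{64}} = \sqrt{43152 + \frac{1}{128}} = \sqrt{\frac{5523457}{128}} = \frac{\sqrt{11046914}}{16}$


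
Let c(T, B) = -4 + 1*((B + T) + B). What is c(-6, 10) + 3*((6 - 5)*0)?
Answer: 10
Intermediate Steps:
c(T, B) = -4 + T + 2*B (c(T, B) = -4 + 1*(T + 2*B) = -4 + (T + 2*B) = -4 + T + 2*B)
c(-6, 10) + 3*((6 - 5)*0) = (-4 - 6 + 2*10) + 3*((6 - 5)*0) = (-4 - 6 + 20) + 3*(1*0) = 10 + 3*0 = 10 + 0 = 10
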